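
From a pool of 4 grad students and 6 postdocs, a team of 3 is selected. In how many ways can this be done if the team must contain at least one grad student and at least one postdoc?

With no constraint there are C(10,3) = 120 possible selections.
Selections missing a whole group: no grad students → C(6,3) = 20; no postdocs → C(4,3) = 4.
Both groups omitted at once is impossible, so 120 − 24 = 96.

96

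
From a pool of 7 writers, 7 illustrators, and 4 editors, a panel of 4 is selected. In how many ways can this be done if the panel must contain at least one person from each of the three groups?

1470

With no constraint there are C(18,4) = 3060 possible selections.
Subtract selections that omit an entire group: no writers → C(11,4) = 330; no illustrators → C(11,4) = 330; no editors → C(14,4) = 1001.
Add back selections omitting two groups (i.e. drawn from a single group): C(7,4) + C(7,4) + C(4,4) = 71.
By inclusion–exclusion: 3060 − 1661 + 71 = 1470.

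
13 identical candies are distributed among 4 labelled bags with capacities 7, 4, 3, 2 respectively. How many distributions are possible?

Ignoring the caps, the number of non-negative solutions to x_1+…+x_4 = 13 is C(16,3) = 560.
Subtract solutions that violate a single cap (substitute x_i' = x_i − (cap_i+1)): x_1 ≥ 8 gives C(8,3) = 56; x_2 ≥ 5 gives C(11,3) = 165; x_3 ≥ 4 gives C(12,3) = 220; x_4 ≥ 3 gives C(13,3) = 286. Together 727.
Add back pairs where two caps are both exceeded: 1 + 4 + 10 + 35 + 56 + 84 = 190.
Subtract triples: 0 + 0 + 0 + 4 = 4.
By inclusion–exclusion the count is 560 − 727 + 190 − 4 = 19.

19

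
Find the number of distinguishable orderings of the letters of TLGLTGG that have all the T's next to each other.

60

Treat the 2 copies of T as a single block. The multiset to arrange is then {TT, G, G, G, L, L}, 6 items in all.
That gives (6)!/(3!·2!) = 60 arrangements.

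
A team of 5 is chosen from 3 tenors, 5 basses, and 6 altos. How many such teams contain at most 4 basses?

Split by how many basses are chosen (0 through 4).
Sum: C(5,0)·C(9,5) + C(5,1)·C(9,4) + C(5,2)·C(9,3) + C(5,3)·C(9,2) + C(5,4)·C(9,1) = 126 + 630 + 840 + 360 + 45 = 2001.

2001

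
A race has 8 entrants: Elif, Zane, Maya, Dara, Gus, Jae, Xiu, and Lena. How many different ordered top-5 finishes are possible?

6720

There are 8 choices for 1st place, 7 for 2nd, and so on down to 4 for position 5.
That gives 8 × 7 × 6 × 5 × 4 = 6720.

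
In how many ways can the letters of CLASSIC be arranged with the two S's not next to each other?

There are 7!/(2!·2!) = 1260 arrangements of CLASSIC in total.
Arrangements with the S's together: treat SS as one letter, giving (6)!/(2!) = 360.
Hence 1260 − 360 = 900.

900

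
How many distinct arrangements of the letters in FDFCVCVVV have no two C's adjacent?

There are 9!/(4!·2!·2!) = 3780 arrangements of FDFCVCVVV in total.
If the two C's are adjacent, glue them into one block, leaving 8 items to arrange: (8)!/(4!·2!) = 840 ways.
Subtracting, 3780 − 840 = 2940 arrangements keep the C's apart.

2940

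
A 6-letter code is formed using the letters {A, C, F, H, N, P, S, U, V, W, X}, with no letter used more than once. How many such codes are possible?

332640

This is a permutation of 6 out of 11: P(11,6) = 11!/5!.
That product is 11 × 10 × 9 × 8 × 7 × 6 = 332640.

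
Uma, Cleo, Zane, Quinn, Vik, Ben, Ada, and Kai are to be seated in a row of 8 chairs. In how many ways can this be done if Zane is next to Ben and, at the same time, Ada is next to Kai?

2880

Treat {Zane,Ben} as one block (2 orders) and {Ada,Kai} as another (2 orders).
That leaves 6 units to arrange: 2 × 2 × 6! = 4 × 720 = 2880.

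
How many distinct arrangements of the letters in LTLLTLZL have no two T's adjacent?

There are 8!/(5!·2!) = 168 arrangements of LTLLTLZL in total.
Arrangements with the T's together: treat TT as one letter, giving (7)!/(5!) = 42.
Subtracting, 168 − 42 = 126 arrangements keep the T's apart.

126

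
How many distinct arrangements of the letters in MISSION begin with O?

180

With the first slot taken by O, it remains to arrange the other 6 letters (MISSIN).
Those 6 letters have I appearing twice and S appearing twice, giving (6)!/(2!·2!) = 180.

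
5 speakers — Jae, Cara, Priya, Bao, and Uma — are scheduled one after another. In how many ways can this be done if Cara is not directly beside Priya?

There are 5! = 120 arrangements in all. If Cara and Priya are adjacent, merging them into one block gives 2·(4)! = 48 arrangements.
So 120 − 48 = 72 arrangements keep them apart.

72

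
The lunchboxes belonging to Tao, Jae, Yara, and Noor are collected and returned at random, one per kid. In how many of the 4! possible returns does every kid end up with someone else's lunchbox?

9

Let Aᵢ be the assignments in which kid i gets their own lunchbox. We want the size of the complement of A₁∪…∪A_4.
By inclusion–exclusion this is Σ_{j=0}^{4} (−1)^j C(4,j)·(4−j)!.
Computing: 24 − 24 + 12 − 4 + 1 = 9.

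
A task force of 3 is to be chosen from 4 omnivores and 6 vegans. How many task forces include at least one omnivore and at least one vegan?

96

Total 3-person selections from all 10: C(10,3) = 120.
Selections missing a whole group: no omnivores → C(6,3) = 20; no vegans → C(4,3) = 4.
Both groups omitted at once is impossible, so 120 − 24 = 96.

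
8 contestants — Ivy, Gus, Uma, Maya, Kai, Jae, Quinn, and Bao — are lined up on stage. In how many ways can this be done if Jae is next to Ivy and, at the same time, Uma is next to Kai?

2880

Treat {Jae,Ivy} as one block (2 orders) and {Uma,Kai} as another (2 orders).
That leaves 6 units to arrange: 2 × 2 × 6! = 4 × 720 = 2880.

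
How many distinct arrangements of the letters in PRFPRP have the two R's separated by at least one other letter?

40

Total arrangements of PRFPRP: 6!/(3!·2!) = 60.
Arrangements with the R's together: treat RR as one letter, giving (5)!/(3!) = 20.
Hence 60 − 20 = 40.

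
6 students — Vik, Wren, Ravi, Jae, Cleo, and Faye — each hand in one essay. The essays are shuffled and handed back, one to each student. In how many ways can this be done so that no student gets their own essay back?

265

Let Aᵢ be the assignments in which student i gets their own essay. We want the size of the complement of A₁∪…∪A_6.
By inclusion–exclusion this is Σ_{j=0}^{6} (−1)^j C(6,j)·(6−j)!.
Computing: 720 − 720 + 360 − 120 + 30 − 6 + 1 = 265.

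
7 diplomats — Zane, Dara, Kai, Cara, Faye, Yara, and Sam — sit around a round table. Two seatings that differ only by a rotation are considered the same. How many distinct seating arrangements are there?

Around a circle, 7 distinct people have 7!/7 = (6)! = 720 rotationally distinct seatings.

720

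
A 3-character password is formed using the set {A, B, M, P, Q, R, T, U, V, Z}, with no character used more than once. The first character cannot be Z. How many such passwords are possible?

The first character has 10−1 = 9 choices (anything except Z).
The remaining 2 characters are filled from the other 9 symbols without repetition: 9 × 8 = 72.
Total: 9 × 72 = 648.

648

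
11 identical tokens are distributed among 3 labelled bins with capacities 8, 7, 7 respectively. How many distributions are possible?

Without the upper bounds there are C(13,2) = 78 ways to split 11 among 3 bins.
Subtract solutions that violate a single cap (substitute x_i' = x_i − (cap_i+1)): x_1 ≥ 9 gives C(4,2) = 6; x_2 ≥ 8 gives C(5,2) = 10; x_3 ≥ 8 gives C(5,2) = 10. Together 26.
No two caps can be exceeded simultaneously, so the pair terms are all 0.
By inclusion–exclusion the count is 78 − 26 + 0 = 52.

52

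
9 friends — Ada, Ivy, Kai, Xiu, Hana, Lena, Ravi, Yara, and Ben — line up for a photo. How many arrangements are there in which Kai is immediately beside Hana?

Place the 7 others and the Kai-Hana pair as 8 objects in a line; the pair has 2 internal arrangements.
So the count is 2·(8)! = 80640.

80640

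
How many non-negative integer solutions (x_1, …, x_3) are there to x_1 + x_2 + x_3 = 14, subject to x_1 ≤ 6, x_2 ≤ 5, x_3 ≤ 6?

10

Ignoring the caps, the number of non-negative solutions to x_1+…+x_3 = 14 is C(16,2) = 120.
Subtract solutions that violate a single cap (substitute x_i' = x_i − (cap_i+1)): x_1 ≥ 7 gives C(9,2) = 36; x_2 ≥ 6 gives C(10,2) = 45; x_3 ≥ 7 gives C(9,2) = 36. Together 117.
Add back pairs where two caps are both exceeded: 3 + 1 + 3 = 7.
By inclusion–exclusion the count is 120 − 117 + 7 = 10.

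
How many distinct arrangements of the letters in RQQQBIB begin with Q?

Fix Q in the first position and arrange the remaining 6 letters.
Those 6 letters have B appearing twice and Q appearing twice, giving (6)!/(2!·2!) = 180.

180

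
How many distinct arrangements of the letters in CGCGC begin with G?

Fix G in the first position and arrange the remaining 4 letters.
Those 4 letters have C appearing 3 times, giving (4)!/(3!) = 4.

4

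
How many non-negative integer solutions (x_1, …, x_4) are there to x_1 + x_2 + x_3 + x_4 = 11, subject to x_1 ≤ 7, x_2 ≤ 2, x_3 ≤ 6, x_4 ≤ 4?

85

Ignoring the caps, the number of non-negative solutions to x_1+…+x_4 = 11 is C(14,3) = 364.
Subtract solutions that violate a single cap (substitute x_i' = x_i − (cap_i+1)): x_1 ≥ 8 gives C(6,3) = 20; x_2 ≥ 3 gives C(11,3) = 165; x_3 ≥ 7 gives C(7,3) = 35; x_4 ≥ 5 gives C(9,3) = 84. Together 304.
Add back pairs where two caps are both exceeded: 1 + 0 + 0 + 4 + 20 + 0 = 25.
By inclusion–exclusion the count is 364 − 304 + 25 = 85.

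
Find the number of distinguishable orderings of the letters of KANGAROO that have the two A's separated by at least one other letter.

There are 8!/(2!·2!) = 10080 arrangements of KANGAROO in total.
Arrangements with the A's together: treat AA as one letter, giving (7)!/(2!) = 2520.
Hence 10080 − 2520 = 7560.

7560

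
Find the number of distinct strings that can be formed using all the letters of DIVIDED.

420

Letter multiplicities in DIVIDED: D×3, E×1, I×2, V×1.
Dividing 7! = 5040 by 3!·2! = 12 for the repeated letters gives 420.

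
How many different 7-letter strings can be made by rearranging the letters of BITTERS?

2520

Letter multiplicities in BITTERS: B×1, E×1, I×1, R×1, S×1, T×2.
The number of distinct arrangements is 7!/(2!) = 5040/2 = 2520.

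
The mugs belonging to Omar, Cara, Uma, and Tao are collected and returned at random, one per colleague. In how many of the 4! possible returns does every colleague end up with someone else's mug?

9

Let Aᵢ be the assignments in which colleague i gets their own mug. We want the size of the complement of A₁∪…∪A_4.
By inclusion–exclusion this is Σ_{j=0}^{4} (−1)^j C(4,j)·(4−j)!.
Computing: 24 − 24 + 12 − 4 + 1 = 9.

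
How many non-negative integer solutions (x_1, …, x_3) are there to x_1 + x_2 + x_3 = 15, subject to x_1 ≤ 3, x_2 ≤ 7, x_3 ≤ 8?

10

By stars and bars, unrestricted non-negative solutions to x_1+…+x_3 = 15 number C(15+2,2) = 136.
Subtract solutions that violate a single cap (substitute x_i' = x_i − (cap_i+1)): x_1 ≥ 4 gives C(13,2) = 78; x_2 ≥ 8 gives C(9,2) = 36; x_3 ≥ 9 gives C(8,2) = 28. Together 142.
Add back pairs where two caps are both exceeded: 10 + 6 + 0 = 16.
By inclusion–exclusion the count is 136 − 142 + 16 = 10.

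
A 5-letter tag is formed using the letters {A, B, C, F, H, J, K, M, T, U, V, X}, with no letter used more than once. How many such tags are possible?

With no repetition, fill the 5 letters in order: 12 choices, then 11, down to 8.
That product is 12 × 11 × 10 × 9 × 8 = 95040.

95040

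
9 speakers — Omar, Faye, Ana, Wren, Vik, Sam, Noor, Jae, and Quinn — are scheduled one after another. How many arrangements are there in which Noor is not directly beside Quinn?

Of the 9! = 362880 arrangements, those with Noor and Quinn adjacent number 2 × 8! = 80640 (treat the pair as a block with 2 internal orders).
Complementary counting: 362880 − 80640 = 282240.

282240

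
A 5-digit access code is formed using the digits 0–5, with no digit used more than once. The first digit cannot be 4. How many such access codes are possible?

The first digit has 6−1 = 5 choices (anything except 4).
The remaining 4 digits are filled from the other 5 symbols without repetition: 5 × 4 × 3 × 2 = 120.
Total: 5 × 120 = 600.

600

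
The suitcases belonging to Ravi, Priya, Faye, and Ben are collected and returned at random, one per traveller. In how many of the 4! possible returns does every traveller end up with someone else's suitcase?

9

This is the derangement count D_4: permutations of 4 items with no fixed point.
By inclusion–exclusion this is Σ_{j=0}^{4} (−1)^j C(4,j)·(4−j)!.
Computing: 24 − 24 + 12 − 4 + 1 = 9.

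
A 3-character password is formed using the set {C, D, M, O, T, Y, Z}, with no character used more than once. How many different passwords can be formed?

With no repetition, fill the 3 characters in order: 7 choices, then 6, down to 5.
7 × 6 × 5 = 210.

210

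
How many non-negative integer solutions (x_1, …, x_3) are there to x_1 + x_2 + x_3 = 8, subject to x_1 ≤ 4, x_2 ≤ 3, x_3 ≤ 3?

By stars and bars, unrestricted non-negative solutions to x_1+…+x_3 = 8 number C(8+2,2) = 45.
Subtract solutions that violate a single cap (substitute x_i' = x_i − (cap_i+1)): x_1 ≥ 5 gives C(5,2) = 10; x_2 ≥ 4 gives C(6,2) = 15; x_3 ≥ 4 gives C(6,2) = 15. Together 40.
Add back pairs where two caps are both exceeded: 0 + 0 + 1 = 1.
By inclusion–exclusion the count is 45 − 40 + 1 = 6.

6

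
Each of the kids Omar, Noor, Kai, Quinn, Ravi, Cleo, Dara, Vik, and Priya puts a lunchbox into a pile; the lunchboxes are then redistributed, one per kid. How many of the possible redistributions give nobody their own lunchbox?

This is the derangement count D_9: permutations of 9 items with no fixed point.
By inclusion–exclusion this is Σ_{j=0}^{9} (−1)^j C(9,j)·(9−j)!.
Computing: 362880 − 362880 + 181440 − 60480 + 15120 − 3024 + 504 − 72 + 9 − 1 = 133496.

133496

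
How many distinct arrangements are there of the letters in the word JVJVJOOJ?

The 8 letters of JVJVJOOJ have repeats: J appearing 4 times, O appearing twice, and V appearing twice.
Dividing 8! = 40320 by 4!·2!·2! = 96 for the repeated letters gives 420.

420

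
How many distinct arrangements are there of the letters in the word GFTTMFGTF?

5040

The 9 letters of GFTTMFGTF have repeats: F appearing 3 times, G appearing twice, and T appearing 3 times.
The number of distinct arrangements is 9!/(3!·3!·2!) = 362880/72 = 5040.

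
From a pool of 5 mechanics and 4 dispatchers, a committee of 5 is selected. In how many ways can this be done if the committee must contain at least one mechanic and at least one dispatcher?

With no constraint there are C(9,5) = 126 possible selections.
Subtract selections that omit an entire group: no mechanics → C(4,5) = 0; no dispatchers → C(5,5) = 1.
Both groups omitted at once is impossible, so 126 − 1 = 125.

125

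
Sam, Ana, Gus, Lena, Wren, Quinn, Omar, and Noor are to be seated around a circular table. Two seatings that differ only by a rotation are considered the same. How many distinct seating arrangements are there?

5040

Fix one person's seat to break rotational symmetry; the remaining 7 people can be arranged in (7)! = 5040 ways.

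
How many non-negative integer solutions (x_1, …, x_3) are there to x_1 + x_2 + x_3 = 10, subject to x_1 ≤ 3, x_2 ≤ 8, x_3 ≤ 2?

Ignoring the caps, the number of non-negative solutions to x_1+…+x_3 = 10 is C(12,2) = 66.
Subtract solutions that violate a single cap (substitute x_i' = x_i − (cap_i+1)): x_1 ≥ 4 gives C(8,2) = 28; x_2 ≥ 9 gives C(3,2) = 3; x_3 ≥ 3 gives C(9,2) = 36. Together 67.
Add back pairs where two caps are both exceeded: 0 + 10 + 0 = 10.
By inclusion–exclusion the count is 66 − 67 + 10 = 9.

9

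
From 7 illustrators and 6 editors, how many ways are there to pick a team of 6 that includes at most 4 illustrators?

1583

Split by how many illustrators are chosen (0 through 4).
Sum: C(7,0)·C(6,6) + C(7,1)·C(6,5) + C(7,2)·C(6,4) + C(7,3)·C(6,3) + C(7,4)·C(6,2) = 1 + 42 + 315 + 700 + 525 = 1583.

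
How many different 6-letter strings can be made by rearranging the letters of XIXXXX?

6

XIXXXX has 6 letters with X appearing 5 times.
Dividing 6! = 720 by 5! = 120 for the repeated letters gives 6.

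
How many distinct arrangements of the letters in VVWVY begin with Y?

4

Fix Y in the first position and arrange the remaining 4 letters.
Those 4 letters have V appearing 3 times, giving (4)!/(3!) = 4.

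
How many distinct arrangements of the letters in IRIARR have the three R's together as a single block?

Treat the 3 copies of R as a single block. The multiset to arrange is then {RRR, A, I, I}, 4 items in all.
That gives (4)!/(2!) = 12 arrangements.

12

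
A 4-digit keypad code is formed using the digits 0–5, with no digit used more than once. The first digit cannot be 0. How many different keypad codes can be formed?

The first digit has 6−1 = 5 choices (anything except 0).
The remaining 3 digits are filled from the other 5 symbols without repetition: 5 × 4 × 3 = 60.
Total: 5 × 60 = 300.

300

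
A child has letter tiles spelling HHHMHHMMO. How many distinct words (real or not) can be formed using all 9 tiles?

The 9 letters of HHHMHHMMO have repeats: H appearing 5 times and M appearing 3 times.
So there are 9! / (5!·3!) = 504 distinguishable arrangements.

504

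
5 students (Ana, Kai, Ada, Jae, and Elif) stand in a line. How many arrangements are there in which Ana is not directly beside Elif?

Of the 5! = 120 arrangements, those with Ana and Elif adjacent number 2 × 4! = 48 (treat the pair as a block with 2 internal orders).
So 120 − 48 = 72 arrangements keep them apart.

72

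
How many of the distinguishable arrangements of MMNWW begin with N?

6

Fix N in the first position and arrange the remaining 4 letters.
Those 4 letters have M appearing twice and W appearing twice, giving (4)!/(2!·2!) = 6.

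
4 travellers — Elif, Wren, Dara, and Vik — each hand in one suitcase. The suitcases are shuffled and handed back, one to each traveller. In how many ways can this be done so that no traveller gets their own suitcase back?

Let Aᵢ be the assignments in which traveller i gets their own suitcase. We want the size of the complement of A₁∪…∪A_4.
By inclusion–exclusion this is Σ_{j=0}^{4} (−1)^j C(4,j)·(4−j)!.
Computing: 24 − 24 + 12 − 4 + 1 = 9.

9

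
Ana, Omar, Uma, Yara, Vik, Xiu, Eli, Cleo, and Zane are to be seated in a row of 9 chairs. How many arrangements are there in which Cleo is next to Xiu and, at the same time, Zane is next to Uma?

20160

Treat {Cleo,Xiu} as one block (2 orders) and {Zane,Uma} as another (2 orders).
That leaves 7 units to arrange: 2 × 2 × 7! = 4 × 5040 = 20160.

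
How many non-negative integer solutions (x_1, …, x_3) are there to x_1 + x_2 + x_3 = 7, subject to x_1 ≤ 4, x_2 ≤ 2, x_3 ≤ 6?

14

By stars and bars, unrestricted non-negative solutions to x_1+…+x_3 = 7 number C(7+2,2) = 36.
Subtract solutions that violate a single cap (substitute x_i' = x_i − (cap_i+1)): x_1 ≥ 5 gives C(4,2) = 6; x_2 ≥ 3 gives C(6,2) = 15; x_3 ≥ 7 gives C(2,2) = 1. Together 22.
No two caps can be exceeded simultaneously, so the pair terms are all 0.
By inclusion–exclusion the count is 36 − 22 + 0 = 14.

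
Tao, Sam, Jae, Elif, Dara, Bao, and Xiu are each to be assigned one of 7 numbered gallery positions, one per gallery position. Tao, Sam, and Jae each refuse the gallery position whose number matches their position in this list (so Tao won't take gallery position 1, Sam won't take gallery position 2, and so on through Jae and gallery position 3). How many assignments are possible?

3216

Let Aᵢ (for i ∈ {1, 2, 3}) be the placements that put person i in their forbidden gallery position. Any j of these fix j positions, leaving (7−j)! ways to fill the rest, and there are C(3,j) ways to pick which j.
By inclusion–exclusion, the number of valid placements is Σ_{j=0}^{3} (−1)^j C(3,j)·(7−j)!.
Computing: 5040 − 2160 + 360 − 24 = 3216.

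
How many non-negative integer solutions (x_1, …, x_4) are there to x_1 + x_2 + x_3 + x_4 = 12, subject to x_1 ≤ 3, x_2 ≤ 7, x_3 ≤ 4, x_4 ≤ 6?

105

By stars and bars, unrestricted non-negative solutions to x_1+…+x_4 = 12 number C(12+3,3) = 455.
Subtract solutions that violate a single cap (substitute x_i' = x_i − (cap_i+1)): x_1 ≥ 4 gives C(11,3) = 165; x_2 ≥ 8 gives C(7,3) = 35; x_3 ≥ 5 gives C(10,3) = 120; x_4 ≥ 7 gives C(8,3) = 56. Together 376.
Add back pairs where two caps are both exceeded: 1 + 20 + 4 + 0 + 0 + 1 = 26.
By inclusion–exclusion the count is 455 − 376 + 26 = 105.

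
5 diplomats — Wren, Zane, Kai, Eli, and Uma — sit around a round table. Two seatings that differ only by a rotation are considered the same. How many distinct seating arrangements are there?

24

Fix one person's seat to break rotational symmetry; the remaining 4 people can be arranged in (4)! = 24 ways.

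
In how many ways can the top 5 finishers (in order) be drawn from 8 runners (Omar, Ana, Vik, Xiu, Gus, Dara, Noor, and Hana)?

6720

There are 8 choices for 1st place, 7 for 2nd, and so on down to 4 for position 5.
That gives 8 × 7 × 6 × 5 × 4 = 6720.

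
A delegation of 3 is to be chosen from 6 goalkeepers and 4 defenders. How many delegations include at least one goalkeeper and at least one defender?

With no constraint there are C(10,3) = 120 possible selections.
Selections missing a whole group: no goalkeepers → C(4,3) = 4; no defenders → C(6,3) = 20.
Both groups omitted at once is impossible, so 120 − 24 = 96.

96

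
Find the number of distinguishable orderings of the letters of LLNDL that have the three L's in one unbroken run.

6

Treat the 3 copies of L as a single block. The multiset to arrange is then {LLL, D, N}, 3 items in all.
All 3 items are distinct, so there are (3)! = 6 arrangements.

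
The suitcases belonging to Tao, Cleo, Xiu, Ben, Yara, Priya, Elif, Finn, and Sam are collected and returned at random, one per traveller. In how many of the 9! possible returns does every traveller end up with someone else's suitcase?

133496

Let Aᵢ be the assignments in which traveller i gets their own suitcase. We want the size of the complement of A₁∪…∪A_9.
By inclusion–exclusion this is Σ_{j=0}^{9} (−1)^j C(9,j)·(9−j)!.
Computing: 362880 − 362880 + 181440 − 60480 + 15120 − 3024 + 504 − 72 + 9 − 1 = 133496.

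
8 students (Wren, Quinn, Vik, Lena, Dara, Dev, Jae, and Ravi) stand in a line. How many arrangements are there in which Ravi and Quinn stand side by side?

10080

Glue Ravi and Quinn into one block (2 internal orders), leaving 7 units to arrange in a row.
That gives 2 × 7! = 2 × 5040 = 10080.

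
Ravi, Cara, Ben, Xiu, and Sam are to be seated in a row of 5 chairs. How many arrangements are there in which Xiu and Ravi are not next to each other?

There are 5! = 120 arrangements in all. If Xiu and Ravi are adjacent, merging them into one block gives 2·(4)! = 48 arrangements.
Complementary counting: 120 − 48 = 72.

72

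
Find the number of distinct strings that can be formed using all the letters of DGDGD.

10

The 5 letters of DGDGD have repeats: D appearing 3 times and G appearing twice.
So there are 5! / (3!·2!) = 10 distinguishable arrangements.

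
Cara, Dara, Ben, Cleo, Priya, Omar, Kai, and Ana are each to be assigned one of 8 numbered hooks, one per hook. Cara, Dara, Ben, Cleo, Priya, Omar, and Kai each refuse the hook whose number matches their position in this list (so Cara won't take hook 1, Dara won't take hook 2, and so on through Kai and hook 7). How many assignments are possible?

Let Aᵢ (for 1 ≤ i ≤ 7) be the placements that put person i in their forbidden hook. Any j of these fix j positions, leaving (8−j)! ways to fill the rest, and there are C(7,j) ways to pick which j.
By inclusion–exclusion, the number of valid placements is Σ_{j=0}^{7} (−1)^j C(7,j)·(8−j)!.
Computing: 40320 − 35280 + 15120 − 4200 + 840 − 126 + 14 − 1 = 16687.

16687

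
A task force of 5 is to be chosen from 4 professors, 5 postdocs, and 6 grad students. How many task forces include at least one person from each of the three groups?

Unrestricted: C(15,5) = 3003 ways to pick any 5 of the 15.
Selections missing a whole group: no professors → C(11,5) = 462; no postdocs → C(10,5) = 252; no grad students → C(9,5) = 126.
Add back selections omitting two groups (i.e. drawn from a single group): C(4,5) + C(5,5) + C(6,5) = 7.
By inclusion–exclusion: 3003 − 840 + 7 = 2170.

2170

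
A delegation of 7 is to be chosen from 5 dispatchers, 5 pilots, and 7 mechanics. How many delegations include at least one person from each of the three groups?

17745

Unrestricted: C(17,7) = 19448 ways to pick any 7 of the 17.
Subtract selections that omit an entire group: no dispatchers → C(12,7) = 792; no pilots → C(12,7) = 792; no mechanics → C(10,7) = 120.
Add back selections omitting two groups (i.e. drawn from a single group): C(5,7) + C(5,7) + C(7,7) = 1.
By inclusion–exclusion: 19448 − 1704 + 1 = 17745.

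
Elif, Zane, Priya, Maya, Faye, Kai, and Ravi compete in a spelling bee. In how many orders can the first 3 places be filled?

This is an ordered selection of 3 from 7: P(7,3).
That gives 7 × 6 × 5 = 210.

210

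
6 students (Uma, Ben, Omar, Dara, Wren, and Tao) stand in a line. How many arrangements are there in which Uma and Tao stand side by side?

Glue Uma and Tao into one block (2 internal orders), leaving 5 units to arrange in a row.
So the count is 2·(5)! = 240.

240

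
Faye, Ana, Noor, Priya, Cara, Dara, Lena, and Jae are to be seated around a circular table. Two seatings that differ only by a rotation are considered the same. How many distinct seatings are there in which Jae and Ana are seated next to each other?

1440

Treat {Jae, Ana} as one unit (2 internal orders) and seat the resulting 7 units around the table: (6)! circular arrangements.
So 2 × (6)! = 2 × 720 = 1440.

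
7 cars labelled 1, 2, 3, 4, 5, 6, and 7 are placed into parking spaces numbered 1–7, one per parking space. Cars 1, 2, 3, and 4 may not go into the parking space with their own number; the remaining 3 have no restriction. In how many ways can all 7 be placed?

Let Aᵢ (for 1 ≤ i ≤ 4) be the placements that put car i in its forbidden parking space. Any j of these fix j positions, leaving (7−j)! ways to fill the rest, and there are C(4,j) ways to pick which j.
By inclusion–exclusion, the number of valid placements is Σ_{j=0}^{4} (−1)^j C(4,j)·(7−j)!.
Computing: 5040 − 2880 + 720 − 96 + 6 = 2790.

2790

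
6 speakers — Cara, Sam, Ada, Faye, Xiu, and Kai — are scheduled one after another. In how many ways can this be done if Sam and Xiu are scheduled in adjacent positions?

240

Glue Sam and Xiu into one block (2 internal orders), leaving 5 units to arrange in a row.
That gives 2 × 5! = 2 × 120 = 240.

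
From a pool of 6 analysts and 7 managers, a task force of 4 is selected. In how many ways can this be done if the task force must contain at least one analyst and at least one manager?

665

With no constraint there are C(13,4) = 715 possible selections.
Selections missing a whole group: no analysts → C(7,4) = 35; no managers → C(6,4) = 15.
Both groups omitted at once is impossible, so 715 − 50 = 665.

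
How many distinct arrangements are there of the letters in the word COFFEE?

Letter multiplicities in COFFEE: C×1, E×2, F×2, O×1.
Dividing 6! = 720 by 2!·2! = 4 for the repeated letters gives 180.

180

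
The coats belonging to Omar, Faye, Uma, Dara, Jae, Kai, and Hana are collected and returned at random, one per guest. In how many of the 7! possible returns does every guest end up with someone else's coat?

This is the derangement count D_7: permutations of 7 items with no fixed point.
By inclusion–exclusion this is Σ_{j=0}^{7} (−1)^j C(7,j)·(7−j)!.
Computing: 5040 − 5040 + 2520 − 840 + 210 − 42 + 7 − 1 = 1854.

1854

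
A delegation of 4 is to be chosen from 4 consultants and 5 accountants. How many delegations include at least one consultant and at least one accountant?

Unrestricted: C(9,4) = 126 ways to pick any 4 of the 9.
Selections missing a whole group: no consultants → C(5,4) = 5; no accountants → C(4,4) = 1.
Both groups omitted at once is impossible, so 126 − 6 = 120.

120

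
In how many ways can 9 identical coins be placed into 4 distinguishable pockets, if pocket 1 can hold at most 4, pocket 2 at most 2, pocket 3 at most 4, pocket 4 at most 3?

30

By stars and bars, unrestricted non-negative solutions to x_1+…+x_4 = 9 number C(9+3,3) = 220.
Subtract solutions that violate a single cap (substitute x_i' = x_i − (cap_i+1)): x_1 ≥ 5 gives C(7,3) = 35; x_2 ≥ 3 gives C(9,3) = 84; x_3 ≥ 5 gives C(7,3) = 35; x_4 ≥ 4 gives C(8,3) = 56. Together 210.
Add back pairs where two caps are both exceeded: 4 + 0 + 1 + 4 + 10 + 1 = 20.
By inclusion–exclusion the count is 220 − 210 + 20 = 30.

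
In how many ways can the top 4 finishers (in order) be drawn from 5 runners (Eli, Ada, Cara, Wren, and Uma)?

120

This is an ordered selection of 4 from 5: P(5,4).
That gives 5 × 4 × 3 × 2 = 120.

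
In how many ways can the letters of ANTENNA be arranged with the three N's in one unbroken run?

Treat the 3 copies of N as a single block. The multiset to arrange is then {NNN, A, A, E, T}, 5 items in all.
That gives (5)!/(2!) = 60 arrangements.

60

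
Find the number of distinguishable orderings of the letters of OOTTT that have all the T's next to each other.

3

Treat the 3 copies of T as a single block. The multiset to arrange is then {TTT, O, O}, 3 items in all.
That gives (3)!/(2!) = 3 arrangements.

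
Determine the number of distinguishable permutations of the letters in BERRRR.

30

Letter multiplicities in BERRRR: B×1, E×1, R×4.
So there are 6! / (4!) = 30 distinguishable arrangements.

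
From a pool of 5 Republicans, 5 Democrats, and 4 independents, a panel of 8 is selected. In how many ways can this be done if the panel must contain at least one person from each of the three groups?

With no constraint there are C(14,8) = 3003 possible selections.
Subtract selections that omit an entire group: no Republicans → C(9,8) = 9; no Democrats → C(9,8) = 9; no independents → C(10,8) = 45.
Add back selections omitting two groups (i.e. drawn from a single group): C(5,8) + C(5,8) + C(4,8) = 0.
By inclusion–exclusion: 3003 − 63 + 0 = 2940.

2940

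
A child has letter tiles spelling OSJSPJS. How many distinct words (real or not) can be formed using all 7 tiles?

420

OSJSPJS has 7 letters with J appearing twice and S appearing 3 times.
Dividing 7! = 5040 by 3!·2! = 12 for the repeated letters gives 420.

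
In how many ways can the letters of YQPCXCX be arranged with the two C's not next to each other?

900

There are 7!/(2!·2!) = 1260 arrangements of YQPCXCX in total.
If the two C's are adjacent, glue them into one block, leaving 6 items to arrange: (6)!/(2!) = 360 ways.
Subtracting, 1260 − 360 = 900 arrangements keep the C's apart.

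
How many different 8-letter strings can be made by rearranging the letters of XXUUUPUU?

The 8 letters of XXUUUPUU have repeats: U appearing 5 times and X appearing twice.
So there are 8! / (5!·2!) = 168 distinguishable arrangements.

168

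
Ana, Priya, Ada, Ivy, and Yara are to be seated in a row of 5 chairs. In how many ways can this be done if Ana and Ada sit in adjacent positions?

48

Glue Ana and Ada into one block (2 internal orders), leaving 4 units to arrange in a row.
That gives 2 × 4! = 2 × 24 = 48.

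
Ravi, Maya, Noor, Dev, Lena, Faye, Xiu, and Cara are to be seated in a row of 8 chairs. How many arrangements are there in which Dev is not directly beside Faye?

30240

Of the 8! = 40320 arrangements, those with Dev and Faye adjacent number 2 × 7! = 10080 (treat the pair as a block with 2 internal orders).
Complementary counting: 40320 − 10080 = 30240.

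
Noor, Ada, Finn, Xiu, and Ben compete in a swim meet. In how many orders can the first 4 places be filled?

120

There are 5 choices for 1st place, 4 for 2nd, and so on down to 2 for position 4.
That gives 5 × 4 × 3 × 2 = 120.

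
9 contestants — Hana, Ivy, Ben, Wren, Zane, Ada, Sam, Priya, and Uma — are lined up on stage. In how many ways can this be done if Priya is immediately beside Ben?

Glue Priya and Ben into one block (2 internal orders), leaving 8 units to arrange in a row.
So the count is 2·(8)! = 80640.

80640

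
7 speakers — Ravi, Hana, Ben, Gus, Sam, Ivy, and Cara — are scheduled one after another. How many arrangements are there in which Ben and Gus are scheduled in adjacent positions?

1440

Glue Ben and Gus into one block (2 internal orders), leaving 6 units to arrange in a row.
That gives 2 × 6! = 2 × 720 = 1440.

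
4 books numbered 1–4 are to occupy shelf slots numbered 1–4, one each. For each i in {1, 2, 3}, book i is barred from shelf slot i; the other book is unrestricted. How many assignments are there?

Let Aᵢ (for i ∈ {1, 2, 3}) be the placements that put book i in its forbidden shelf slot. Any j of these fix j positions, leaving (4−j)! ways to fill the rest, and there are C(3,j) ways to pick which j.
By inclusion–exclusion, the number of valid placements is Σ_{j=0}^{3} (−1)^j C(3,j)·(4−j)!.
Computing: 24 − 18 + 6 − 1 = 11.

11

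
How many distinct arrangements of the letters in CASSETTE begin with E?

1260

Fix E in the first position and arrange the remaining 7 letters.
Those 7 letters have S appearing twice and T appearing twice, giving (7)!/(2!·2!) = 1260.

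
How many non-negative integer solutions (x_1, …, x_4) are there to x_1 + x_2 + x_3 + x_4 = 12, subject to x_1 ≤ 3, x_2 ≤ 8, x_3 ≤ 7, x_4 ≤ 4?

136

Without the upper bounds there are C(15,3) = 455 ways to split 12 among 4 variables.
Subtract solutions that violate a single cap (substitute x_i' = x_i − (cap_i+1)): x_1 ≥ 4 gives C(11,3) = 165; x_2 ≥ 9 gives C(6,3) = 20; x_3 ≥ 8 gives C(7,3) = 35; x_4 ≥ 5 gives C(10,3) = 120. Together 340.
Add back pairs where two caps are both exceeded: 0 + 1 + 20 + 0 + 0 + 0 = 21.
By inclusion–exclusion the count is 455 − 340 + 21 = 136.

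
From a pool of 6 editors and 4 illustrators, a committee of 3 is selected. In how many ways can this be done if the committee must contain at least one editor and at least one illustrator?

96

Unrestricted: C(10,3) = 120 ways to pick any 3 of the 10.
Subtract selections that omit an entire group: no editors → C(4,3) = 4; no illustrators → C(6,3) = 20.
Both groups omitted at once is impossible, so 120 − 24 = 96.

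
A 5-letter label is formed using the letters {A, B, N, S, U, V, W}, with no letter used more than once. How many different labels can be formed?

With no repetition, fill the 5 letters in order: 7 choices, then 6, down to 3.
7 × 6 × 5 × 4 × 3 = 2520.

2520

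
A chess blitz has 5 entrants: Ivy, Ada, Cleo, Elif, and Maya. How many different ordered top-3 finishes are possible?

This is an ordered selection of 3 from 5: P(5,3).
That gives 5 × 4 × 3 = 60.

60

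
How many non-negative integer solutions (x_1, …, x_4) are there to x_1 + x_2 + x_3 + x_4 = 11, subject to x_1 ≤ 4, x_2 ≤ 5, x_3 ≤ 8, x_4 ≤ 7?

Without the upper bounds there are C(14,3) = 364 ways to split 11 among 4 variables.
Subtract solutions that violate a single cap (substitute x_i' = x_i − (cap_i+1)): x_1 ≥ 5 gives C(9,3) = 84; x_2 ≥ 6 gives C(8,3) = 56; x_3 ≥ 9 gives C(5,3) = 10; x_4 ≥ 8 gives C(6,3) = 20. Together 170.
Add back pairs where two caps are both exceeded: 1 + 0 + 0 + 0 + 0 + 0 = 1.
By inclusion–exclusion the count is 364 − 170 + 1 = 195.

195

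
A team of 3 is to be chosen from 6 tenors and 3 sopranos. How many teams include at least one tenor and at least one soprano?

Total 3-person selections from all 9: C(9,3) = 84.
Selections missing a whole group: no tenors → C(3,3) = 1; no sopranos → C(6,3) = 20.
Both groups omitted at once is impossible, so 84 − 21 = 63.

63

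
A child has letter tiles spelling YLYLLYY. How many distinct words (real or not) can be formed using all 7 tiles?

35

YLYLLYY has 7 letters with L appearing 3 times and Y appearing 4 times.
So there are 7! / (4!·3!) = 35 distinguishable arrangements.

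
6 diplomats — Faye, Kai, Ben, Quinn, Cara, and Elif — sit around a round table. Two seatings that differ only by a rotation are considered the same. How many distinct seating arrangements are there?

120

Fix one person's seat to break rotational symmetry; the remaining 5 people can be arranged in (5)! = 120 ways.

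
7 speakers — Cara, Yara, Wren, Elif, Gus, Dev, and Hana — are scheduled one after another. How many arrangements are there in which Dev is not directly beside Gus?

Of the 7! = 5040 arrangements, those with Dev and Gus adjacent number 2 × 6! = 1440 (treat the pair as a block with 2 internal orders).
So 5040 − 1440 = 3600 arrangements keep them apart.

3600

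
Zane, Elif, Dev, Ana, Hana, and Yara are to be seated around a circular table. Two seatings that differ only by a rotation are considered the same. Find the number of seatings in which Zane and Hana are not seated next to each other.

All circular seatings of 6 people number (5)! = 120.
Seatings with Zane beside Hana: treat them as a block with 2 internal orders, giving 2 × (4)! = 48.
Subtracting, 120 − 48 = 72.

72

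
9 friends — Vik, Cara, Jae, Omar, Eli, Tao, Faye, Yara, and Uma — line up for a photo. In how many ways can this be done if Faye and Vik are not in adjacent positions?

282240

Of the 9! = 362880 arrangements, those with Faye and Vik adjacent number 2 × 8! = 80640 (treat the pair as a block with 2 internal orders).
Complementary counting: 362880 − 80640 = 282240.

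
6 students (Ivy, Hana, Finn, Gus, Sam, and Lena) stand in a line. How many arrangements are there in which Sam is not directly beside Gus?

There are 6! = 720 arrangements in all. If Sam and Gus are adjacent, merging them into one block gives 2·(5)! = 240 arrangements.
Complementary counting: 720 − 240 = 480.

480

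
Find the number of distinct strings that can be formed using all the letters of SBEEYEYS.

1680

SBEEYEYS has 8 letters with E appearing 3 times, S appearing twice, and Y appearing twice.
The number of distinct arrangements is 8!/(3!·2!·2!) = 40320/24 = 1680.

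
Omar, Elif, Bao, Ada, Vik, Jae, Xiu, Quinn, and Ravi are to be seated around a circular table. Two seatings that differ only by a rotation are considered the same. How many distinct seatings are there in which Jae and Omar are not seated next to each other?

All circular seatings of 9 people number (8)! = 40320.
Those with Jae next to Omar: fuse the pair into one unit and seat 8 units around a circle — 2·(7)! = 10080.
Subtracting, 40320 − 10080 = 30240.

30240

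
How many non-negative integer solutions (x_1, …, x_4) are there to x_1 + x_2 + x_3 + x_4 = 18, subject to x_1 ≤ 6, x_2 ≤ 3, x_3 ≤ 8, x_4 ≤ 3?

Without the upper bounds there are C(21,3) = 1330 ways to split 18 among 4 variables.
Subtract solutions that violate a single cap (substitute x_i' = x_i − (cap_i+1)): x_1 ≥ 7 gives C(14,3) = 364; x_2 ≥ 4 gives C(17,3) = 680; x_3 ≥ 9 gives C(12,3) = 220; x_4 ≥ 4 gives C(17,3) = 680. Together 1944.
Add back pairs where two caps are both exceeded: 120 + 10 + 120 + 56 + 286 + 56 = 648.
Subtract triples: 0 + 20 + 0 + 4 = 24.
By inclusion–exclusion the count is 1330 − 1944 + 648 − 24 = 10.

10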